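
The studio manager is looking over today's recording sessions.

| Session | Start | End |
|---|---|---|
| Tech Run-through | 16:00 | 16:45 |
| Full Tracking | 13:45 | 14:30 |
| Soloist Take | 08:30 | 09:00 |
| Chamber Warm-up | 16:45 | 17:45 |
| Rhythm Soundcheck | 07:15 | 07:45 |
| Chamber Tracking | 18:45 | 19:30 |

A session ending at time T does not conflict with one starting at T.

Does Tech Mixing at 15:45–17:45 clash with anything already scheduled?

Yes — it overlaps Chamber Warm-up, Tech Run-through

Rhythm Soundcheck: ends 07:45 at or before Tech Mixing starts 15:45 → clear.
Soloist Take: ends 09:00 at or before Tech Mixing starts 15:45 → clear.
Full Tracking: ends 14:30 at or before Tech Mixing starts 15:45 → clear.
Tech Run-through: starts 16:00 before Tech Mixing ends 17:45, and ends 16:45 after Tech Mixing starts 15:45 → overlap.
Chamber Warm-up: starts 16:45 before Tech Mixing ends 17:45, and ends 17:45 after Tech Mixing starts 15:45 → overlap.
Chamber Tracking: starts 18:45 at or after Tech Mixing ends 17:45 → clear.
Tech Mixing overlaps Chamber Warm-up, Tech Run-through.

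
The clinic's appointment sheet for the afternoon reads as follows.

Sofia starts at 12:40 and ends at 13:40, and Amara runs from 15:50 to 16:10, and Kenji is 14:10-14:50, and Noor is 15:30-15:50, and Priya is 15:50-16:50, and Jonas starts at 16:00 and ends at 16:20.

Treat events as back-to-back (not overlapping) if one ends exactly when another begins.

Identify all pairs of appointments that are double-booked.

Amara & Jonas, Amara & Priya, Jonas & Priya

Sorted by start: Sofia, Kenji, Noor, Amara, Priya, Jonas.
Kenji starts after Sofia ends; Sofia is clear from here.
Noor starts after Kenji ends; Kenji is clear from here.
Amara starts exactly when Noor ends (back-to-back, no overlap); Noor is clear from here.
Priya starts before Amara ends → Amara and Priya overlap.
Jonas starts before Amara ends → Amara and Jonas overlap.
Jonas starts before Priya ends → Priya and Jonas overlap.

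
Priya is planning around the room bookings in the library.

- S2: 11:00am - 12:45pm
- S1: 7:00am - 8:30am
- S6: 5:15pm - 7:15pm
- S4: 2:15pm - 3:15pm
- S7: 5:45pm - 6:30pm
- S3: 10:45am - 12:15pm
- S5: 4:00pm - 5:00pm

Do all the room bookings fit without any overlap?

Check each pair: they overlap iff neither finishes before the other starts.
Sorted by start: S1, S3, S2, S4, S5, S6, S7.
S3 starts after S1 ends, so S1 has no further overlaps.
S2 starts before S3 ends → S3 and S2 overlap.
That's a conflict, so the schedule is not conflict-free.

No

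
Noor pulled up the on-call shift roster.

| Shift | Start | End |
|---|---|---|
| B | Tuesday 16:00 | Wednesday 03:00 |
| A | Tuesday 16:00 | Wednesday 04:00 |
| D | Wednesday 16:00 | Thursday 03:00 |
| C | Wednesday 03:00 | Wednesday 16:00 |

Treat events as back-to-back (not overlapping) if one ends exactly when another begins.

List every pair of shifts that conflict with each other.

A & B, A & C

Two intervals overlap when each starts before the other ends.
Sorted by start: A, B, C, D.
B starts before A ends → A and B overlap.
C starts before A ends → A and C overlap.
D starts after A ends.
C starts exactly when B ends (back-to-back, no overlap), so B has no further overlaps.
D starts exactly when C ends (back-to-back, no overlap).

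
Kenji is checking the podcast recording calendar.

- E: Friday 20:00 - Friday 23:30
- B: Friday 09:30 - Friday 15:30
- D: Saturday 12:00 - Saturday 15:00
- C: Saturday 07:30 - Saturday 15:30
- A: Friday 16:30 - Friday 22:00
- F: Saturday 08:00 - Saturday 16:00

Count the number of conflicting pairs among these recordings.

Sorted by start: B, A, E, C, F, D.
A starts after B ends; B is clear from here.
E starts before A ends → A and E overlap.
C starts after A ends; A is clear from here.
C starts after E ends; E is clear from here.
F starts before C ends → C and F overlap.
D starts before C ends → C and D overlap.
D starts before F ends → F and D overlap.
Overlapping pairs: A & E, C & D, C & F, D & F — 4 in total.

4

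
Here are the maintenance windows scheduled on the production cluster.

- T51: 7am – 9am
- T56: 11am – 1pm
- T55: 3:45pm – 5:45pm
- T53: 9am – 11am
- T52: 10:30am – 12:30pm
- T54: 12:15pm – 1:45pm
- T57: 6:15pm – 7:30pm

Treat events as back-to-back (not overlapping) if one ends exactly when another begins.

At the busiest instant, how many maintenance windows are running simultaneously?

3

Sweep the timeline, counting +1 at each start and −1 at each end (ends before starts at a tie):
7am start T51 → 1
9am end T51 → 0
9am start T53 → 1
10:30am start T52 → 2
11am end T53 → 1
11am start T56 → 2
12:15pm start T54 → 3
12:30pm end T52 → 2
1pm end T56 → 1
1:45pm end T54 → 0
3:45pm start T55 → 1
5:45pm end T55 → 0
6:15pm start T57 → 1
7:30pm end T57 → 0
Peak is 3, at 12:15pm (T52, T54, T56).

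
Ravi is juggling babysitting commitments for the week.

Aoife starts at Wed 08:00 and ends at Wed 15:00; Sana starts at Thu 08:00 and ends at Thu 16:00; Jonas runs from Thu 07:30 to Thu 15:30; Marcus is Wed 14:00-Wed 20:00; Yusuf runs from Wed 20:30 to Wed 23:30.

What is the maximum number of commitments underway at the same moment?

2

Sweep the timeline, counting +1 at each start and −1 at each end (ends before starts at a tie):
Wed 08:00 start Aoife → 1
Wed 14:00 start Marcus → 2
Wed 15:00 end Aoife → 1
Wed 20:00 end Marcus → 0
Wed 20:30 start Yusuf → 1
Wed 23:30 end Yusuf → 0
Thu 07:30 start Jonas → 1
Thu 08:00 start Sana → 2
Thu 15:30 end Jonas → 1
Thu 16:00 end Sana → 0
Peak is 2, at Wed 14:00 (Aoife, Marcus).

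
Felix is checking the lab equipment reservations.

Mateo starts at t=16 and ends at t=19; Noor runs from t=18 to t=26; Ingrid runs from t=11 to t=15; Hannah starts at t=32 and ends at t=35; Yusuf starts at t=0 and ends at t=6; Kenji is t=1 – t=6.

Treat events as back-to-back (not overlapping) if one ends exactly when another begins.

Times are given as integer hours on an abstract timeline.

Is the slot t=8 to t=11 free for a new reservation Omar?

Yusuf: ends t=6 at or before Omar starts t=8 → clear.
Kenji: ends t=6 at or before Omar starts t=8 → clear.
Ingrid: starts t=11 at or after Omar ends t=11 → clear.
Mateo: starts t=16 at or after Omar ends t=11 → clear.
Noor: starts t=18 at or after Omar ends t=11 → clear.
Hannah: starts t=32 at or after Omar ends t=11 → clear.

Yes — the slot is free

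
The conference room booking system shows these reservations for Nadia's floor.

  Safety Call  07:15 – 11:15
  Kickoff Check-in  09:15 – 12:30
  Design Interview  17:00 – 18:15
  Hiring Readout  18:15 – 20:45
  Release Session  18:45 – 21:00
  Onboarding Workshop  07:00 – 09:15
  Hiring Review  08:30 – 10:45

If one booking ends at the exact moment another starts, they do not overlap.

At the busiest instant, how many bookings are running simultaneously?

3

Walk through starts and ends in time order (an end at T is processed before a start at T):
07:00 start Onboarding Workshop → 1
07:15 start Safety Call → 2
08:30 start Hiring Review → 3
09:15 end Onboarding Workshop → 2
09:15 start Kickoff Check-in → 3
10:45 end Hiring Review → 2
11:15 end Safety Call → 1
12:30 end Kickoff Check-in → 0
17:00 start Design Interview → 1
18:15 end Design Interview → 0
18:15 start Hiring Readout → 1
18:45 start Release Session → 2
20:45 end Hiring Readout → 1
21:00 end Release Session → 0
Peak is 3, at 08:30 (Hiring Review, Onboarding Workshop, Safety Call).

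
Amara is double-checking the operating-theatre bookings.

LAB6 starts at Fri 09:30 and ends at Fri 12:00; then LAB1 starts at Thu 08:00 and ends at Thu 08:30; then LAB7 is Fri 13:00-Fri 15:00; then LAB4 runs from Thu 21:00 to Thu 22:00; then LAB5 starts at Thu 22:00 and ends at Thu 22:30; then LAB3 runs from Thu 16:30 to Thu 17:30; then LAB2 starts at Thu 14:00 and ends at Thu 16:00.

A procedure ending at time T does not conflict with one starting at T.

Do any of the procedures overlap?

Check each pair: they overlap iff neither finishes before the other starts.
Sorted by start: LAB1, LAB2, LAB3, LAB4, LAB5, LAB6, LAB7.
LAB2 starts after LAB1 ends — done with LAB1.
LAB3 starts after LAB2 ends — done with LAB2.
LAB4 starts after LAB3 ends — done with LAB3.
LAB5 starts exactly when LAB4 ends (back-to-back, no overlap) — done with LAB4.
LAB6 starts after LAB5 ends — done with LAB5.
LAB7 starts after LAB6 ends.
Every pair is clear; the schedule has no overlaps.

No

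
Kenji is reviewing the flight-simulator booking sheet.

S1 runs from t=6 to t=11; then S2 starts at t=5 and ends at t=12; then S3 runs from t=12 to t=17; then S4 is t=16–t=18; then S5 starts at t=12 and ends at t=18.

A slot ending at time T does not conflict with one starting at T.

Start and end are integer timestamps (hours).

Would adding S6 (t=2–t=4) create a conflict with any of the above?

S2: starts t=5 at or after S6 ends t=4 → clear.
S1: starts t=6 at or after S6 ends t=4 → clear.
S3: starts t=12 at or after S6 ends t=4 → clear.
S5: starts t=12 at or after S6 ends t=4 → clear.
S4: starts t=16 at or after S6 ends t=4 → clear.

No — it doesn't clash with anything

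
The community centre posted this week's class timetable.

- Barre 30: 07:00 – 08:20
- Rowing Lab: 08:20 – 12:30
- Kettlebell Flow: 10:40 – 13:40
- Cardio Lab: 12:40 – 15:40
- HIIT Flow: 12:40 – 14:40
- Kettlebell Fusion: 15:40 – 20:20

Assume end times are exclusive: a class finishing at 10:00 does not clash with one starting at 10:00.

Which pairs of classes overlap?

Cardio Lab & HIIT Flow, Cardio Lab & Kettlebell Flow, HIIT Flow & Kettlebell Flow, Kettlebell Flow & Rowing Lab

Sorted by start: Barre 30, Rowing Lab, Kettlebell Flow, Cardio Lab, HIIT Flow, Kettlebell Fusion.
Rowing Lab starts exactly when Barre 30 ends (back-to-back, no overlap); Barre 30 is clear from here.
Kettlebell Flow starts before Rowing Lab ends → Rowing Lab and Kettlebell Flow overlap.
Cardio Lab starts after Rowing Lab ends; Rowing Lab is clear from here.
Cardio Lab starts before Kettlebell Flow ends → Kettlebell Flow and Cardio Lab overlap.
HIIT Flow starts before Kettlebell Flow ends → Kettlebell Flow and HIIT Flow overlap.
Kettlebell Fusion starts after Kettlebell Flow ends.
HIIT Flow starts before Cardio Lab ends → Cardio Lab and HIIT Flow overlap.
Kettlebell Fusion starts exactly when Cardio Lab ends (back-to-back, no overlap).
Kettlebell Fusion starts after HIIT Flow ends.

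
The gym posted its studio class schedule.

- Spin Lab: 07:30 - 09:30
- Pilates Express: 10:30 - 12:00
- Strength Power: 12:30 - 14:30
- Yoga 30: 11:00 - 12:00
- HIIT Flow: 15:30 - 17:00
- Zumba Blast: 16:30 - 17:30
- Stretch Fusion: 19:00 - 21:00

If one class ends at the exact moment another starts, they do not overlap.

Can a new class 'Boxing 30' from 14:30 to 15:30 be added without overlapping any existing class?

Yes — the slot is free

Spin Lab: ends 09:30 at or before Boxing 30 starts 14:30 → clear.
Pilates Express: ends 12:00 at or before Boxing 30 starts 14:30 → clear.
Yoga 30: ends 12:00 at or before Boxing 30 starts 14:30 → clear.
Strength Power: ends 14:30 at or before Boxing 30 starts 14:30 → clear.
HIIT Flow: starts 15:30 at or after Boxing 30 ends 15:30 → clear.
Zumba Blast: starts 16:30 at or after Boxing 30 ends 15:30 → clear.
Stretch Fusion: starts 19:00 at or after Boxing 30 ends 15:30 → clear.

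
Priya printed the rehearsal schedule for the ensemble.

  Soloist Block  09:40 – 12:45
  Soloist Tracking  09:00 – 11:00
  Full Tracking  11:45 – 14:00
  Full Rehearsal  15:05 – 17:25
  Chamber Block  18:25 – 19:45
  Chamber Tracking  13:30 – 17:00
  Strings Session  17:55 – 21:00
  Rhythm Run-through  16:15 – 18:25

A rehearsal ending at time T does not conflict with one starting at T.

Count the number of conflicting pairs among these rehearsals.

8

Sorted by start: Soloist Tracking, Soloist Block, Full Tracking, Chamber Tracking, Full Rehearsal, Rhythm Run-through, Strings Session, Chamber Block.
Soloist Block starts before Soloist Tracking ends → Soloist Tracking and Soloist Block overlap.
Full Tracking starts after Soloist Tracking ends — done with Soloist Tracking.
Full Tracking starts before Soloist Block ends → Soloist Block and Full Tracking overlap.
Chamber Tracking starts after Soloist Block ends — done with Soloist Block.
Chamber Tracking starts before Full Tracking ends → Full Tracking and Chamber Tracking overlap.
Full Rehearsal starts after Full Tracking ends — done with Full Tracking.
Full Rehearsal starts before Chamber Tracking ends → Chamber Tracking and Full Rehearsal overlap.
Rhythm Run-through starts before Chamber Tracking ends → Chamber Tracking and Rhythm Run-through overlap.
Strings Session starts after Chamber Tracking ends — done with Chamber Tracking.
Rhythm Run-through starts before Full Rehearsal ends → Full Rehearsal and Rhythm Run-through overlap.
Strings Session starts after Full Rehearsal ends — done with Full Rehearsal.
Strings Session starts before Rhythm Run-through ends → Rhythm Run-through and Strings Session overlap.
Chamber Block starts exactly when Rhythm Run-through ends (back-to-back, no overlap).
Chamber Block starts before Strings Session ends → Strings Session and Chamber Block overlap.
Overlapping pairs: Chamber Block & Strings Session, Chamber Tracking & Full Rehearsal, Chamber Tracking & Full Tracking, Chamber Tracking & Rhythm Run-through, Full Rehearsal & Rhythm Run-through, Full Tracking & Soloist Block, Rhythm Run-through & Strings Session, Soloist Block & Soloist Tracking — 8 in total.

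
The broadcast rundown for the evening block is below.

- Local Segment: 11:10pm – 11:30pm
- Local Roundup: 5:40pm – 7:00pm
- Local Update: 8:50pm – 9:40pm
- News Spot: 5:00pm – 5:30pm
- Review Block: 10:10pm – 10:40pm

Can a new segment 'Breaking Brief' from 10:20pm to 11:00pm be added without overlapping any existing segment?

No — it overlaps Review Block

News Spot: ends 5:30pm at or before Breaking Brief starts 10:20pm → clear.
Local Roundup: ends 7:00pm at or before Breaking Brief starts 10:20pm → clear.
Local Update: ends 9:40pm at or before Breaking Brief starts 10:20pm → clear.
Review Block: starts 10:10pm before Breaking Brief ends 11:00pm, and ends 10:40pm after Breaking Brief starts 10:20pm → overlap.
Local Segment: starts 11:10pm at or after Breaking Brief ends 11:00pm → clear.
Breaking Brief overlaps Review Block.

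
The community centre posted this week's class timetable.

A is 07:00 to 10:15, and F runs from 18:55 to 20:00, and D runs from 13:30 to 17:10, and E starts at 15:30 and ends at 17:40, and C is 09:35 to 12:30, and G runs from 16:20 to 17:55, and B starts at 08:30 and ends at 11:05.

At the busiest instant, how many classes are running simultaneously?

Walk through starts and ends in time order (an end at T is processed before a start at T):
07:00 start A → 1
08:30 start B → 2
09:35 start C → 3
10:15 end A → 2
11:05 end B → 1
12:30 end C → 0
13:30 start D → 1
15:30 start E → 2
16:20 start G → 3
17:10 end D → 2
17:40 end E → 1
17:55 end G → 0
18:55 start F → 1
20:00 end F → 0
Peak is 3, at 09:35 (A, B, C).

3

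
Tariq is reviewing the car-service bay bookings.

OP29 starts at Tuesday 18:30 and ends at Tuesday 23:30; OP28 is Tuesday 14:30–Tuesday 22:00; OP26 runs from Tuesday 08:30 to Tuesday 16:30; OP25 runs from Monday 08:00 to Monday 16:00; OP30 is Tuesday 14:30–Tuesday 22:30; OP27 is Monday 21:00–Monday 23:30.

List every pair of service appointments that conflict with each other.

Sorted by start: OP25, OP27, OP26, OP28, OP30, OP29.
OP27 starts after OP25 ends; OP25 is clear from here.
OP26 starts after OP27 ends; OP27 is clear from here.
OP28 starts before OP26 ends → OP26 and OP28 overlap.
OP30 starts before OP26 ends → OP26 and OP30 overlap.
OP29 starts after OP26 ends.
OP30 starts before OP28 ends → OP28 and OP30 overlap.
OP29 starts before OP28 ends → OP28 and OP29 overlap.
OP29 starts before OP30 ends → OP30 and OP29 overlap.

OP26 & OP28, OP26 & OP30, OP28 & OP29, OP28 & OP30, OP29 & OP30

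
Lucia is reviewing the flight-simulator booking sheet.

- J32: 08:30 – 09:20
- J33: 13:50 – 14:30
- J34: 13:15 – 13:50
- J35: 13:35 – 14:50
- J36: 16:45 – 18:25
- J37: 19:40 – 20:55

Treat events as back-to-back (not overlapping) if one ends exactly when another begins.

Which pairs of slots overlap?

J33 & J35, J34 & J35

Sorted by start: J32, J34, J35, J33, J36, J37.
J34 starts after J32 ends; J32 is clear from here.
J35 starts before J34 ends → J34 and J35 overlap.
J33 starts exactly when J34 ends (back-to-back, no overlap); J34 is clear from here.
J33 starts before J35 ends → J35 and J33 overlap.
J36 starts after J35 ends; J35 is clear from here.
J36 starts after J33 ends; J33 is clear from here.
J37 starts after J36 ends.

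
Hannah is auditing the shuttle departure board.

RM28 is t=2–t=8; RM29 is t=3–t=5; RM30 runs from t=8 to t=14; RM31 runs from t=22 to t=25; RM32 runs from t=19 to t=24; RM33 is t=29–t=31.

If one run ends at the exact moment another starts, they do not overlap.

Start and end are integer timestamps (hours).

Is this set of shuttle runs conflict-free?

No

Two intervals overlap when each starts before the other ends.
Sorted by start: RM28, RM29, RM30, RM32, RM31, RM33.
RM29 starts before RM28 ends → RM28 and RM29 overlap.
That's a conflict, so the schedule is not conflict-free.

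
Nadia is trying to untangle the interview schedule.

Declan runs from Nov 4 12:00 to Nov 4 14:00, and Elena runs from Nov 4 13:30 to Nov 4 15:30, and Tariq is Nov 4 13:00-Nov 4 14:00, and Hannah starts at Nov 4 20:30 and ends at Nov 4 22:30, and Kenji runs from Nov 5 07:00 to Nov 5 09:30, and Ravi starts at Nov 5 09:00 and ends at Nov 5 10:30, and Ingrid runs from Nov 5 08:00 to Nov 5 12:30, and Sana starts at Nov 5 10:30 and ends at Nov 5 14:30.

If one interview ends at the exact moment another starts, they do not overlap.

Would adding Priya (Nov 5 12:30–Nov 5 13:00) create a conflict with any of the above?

Yes — it overlaps Sana

Declan: ends Nov 4 14:00 at or before Priya starts Nov 5 12:30 → clear.
Tariq: ends Nov 4 14:00 at or before Priya starts Nov 5 12:30 → clear.
Elena: ends Nov 4 15:30 at or before Priya starts Nov 5 12:30 → clear.
Hannah: ends Nov 4 22:30 at or before Priya starts Nov 5 12:30 → clear.
Kenji: ends Nov 5 09:30 at or before Priya starts Nov 5 12:30 → clear.
Ingrid: ends Nov 5 12:30 at or before Priya starts Nov 5 12:30 → clear.
Ravi: ends Nov 5 10:30 at or before Priya starts Nov 5 12:30 → clear.
Sana: starts Nov 5 10:30 before Priya ends Nov 5 13:00, and ends Nov 5 14:30 after Priya starts Nov 5 12:30 → overlap.
Priya overlaps Sana.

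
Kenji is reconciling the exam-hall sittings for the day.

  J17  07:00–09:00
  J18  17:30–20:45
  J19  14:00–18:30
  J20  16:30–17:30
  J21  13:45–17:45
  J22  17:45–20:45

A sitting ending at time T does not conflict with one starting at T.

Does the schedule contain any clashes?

Yes

Sorted by start: J17, J21, J19, J20, J18, J22.
J21 starts after J17 ends, so J17 has no further overlaps.
J19 starts before J21 ends → J21 and J19 overlap.
That's a conflict, so the schedule is not conflict-free.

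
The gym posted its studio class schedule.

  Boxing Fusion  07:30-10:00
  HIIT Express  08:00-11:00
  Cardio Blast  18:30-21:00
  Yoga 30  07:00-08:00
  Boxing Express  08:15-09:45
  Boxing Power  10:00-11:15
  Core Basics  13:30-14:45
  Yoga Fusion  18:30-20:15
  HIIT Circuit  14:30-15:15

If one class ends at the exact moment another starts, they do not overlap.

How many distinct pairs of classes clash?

Two intervals overlap when each starts before the other ends.
Sorted by start: Yoga 30, Boxing Fusion, HIIT Express, Boxing Express, Boxing Power, Core Basics, HIIT Circuit, Cardio Blast, Yoga Fusion.
Boxing Fusion starts before Yoga 30 ends → Yoga 30 and Boxing Fusion overlap.
HIIT Express starts exactly when Yoga 30 ends (back-to-back, no overlap), so nothing later overlaps Yoga 30 either.
HIIT Express starts before Boxing Fusion ends → Boxing Fusion and HIIT Express overlap.
Boxing Express starts before Boxing Fusion ends → Boxing Fusion and Boxing Express overlap.
Boxing Power starts exactly when Boxing Fusion ends (back-to-back, no overlap), so nothing later overlaps Boxing Fusion either.
Boxing Express starts before HIIT Express ends → HIIT Express and Boxing Express overlap.
Boxing Power starts before HIIT Express ends → HIIT Express and Boxing Power overlap.
Core Basics starts after HIIT Express ends, so nothing later overlaps HIIT Express either.
Boxing Power starts after Boxing Express ends, so nothing later overlaps Boxing Express either.
Core Basics starts after Boxing Power ends, so nothing later overlaps Boxing Power either.
HIIT Circuit starts before Core Basics ends → Core Basics and HIIT Circuit overlap.
Cardio Blast starts after Core Basics ends, so nothing later overlaps Core Basics either.
Cardio Blast starts after HIIT Circuit ends, so nothing later overlaps HIIT Circuit either.
Yoga Fusion starts before Cardio Blast ends → Cardio Blast and Yoga Fusion overlap.
Overlapping pairs: Boxing Express & Boxing Fusion, Boxing Express & HIIT Express, Boxing Fusion & HIIT Express, Boxing Fusion & Yoga 30, Boxing Power & HIIT Express, Cardio Blast & Yoga Fusion, Core Basics & HIIT Circuit — 7 in total.

7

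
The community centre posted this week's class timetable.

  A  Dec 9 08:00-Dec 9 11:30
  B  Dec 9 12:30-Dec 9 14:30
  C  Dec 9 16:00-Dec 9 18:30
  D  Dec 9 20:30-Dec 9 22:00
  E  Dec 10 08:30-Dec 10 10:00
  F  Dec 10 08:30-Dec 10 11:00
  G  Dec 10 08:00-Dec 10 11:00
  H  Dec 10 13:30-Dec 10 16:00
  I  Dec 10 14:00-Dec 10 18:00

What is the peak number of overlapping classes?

3

Sort all start/end points and keep a running count:
Dec 9 08:00 start A → 1
Dec 9 11:30 end A → 0
Dec 9 12:30 start B → 1
Dec 9 14:30 end B → 0
Dec 9 16:00 start C → 1
Dec 9 18:30 end C → 0
Dec 9 20:30 start D → 1
Dec 9 22:00 end D → 0
Dec 10 08:00 start G → 1
Dec 10 08:30 start E → 2
Dec 10 08:30 start F → 3
Dec 10 10:00 end E → 2
Dec 10 11:00 end F → 1
Dec 10 11:00 end G → 0
Dec 10 13:30 start H → 1
Dec 10 14:00 start I → 2
Dec 10 16:00 end H → 1
Dec 10 18:00 end I → 0
Peak is 3, at Dec 10 08:30 (E, F, G).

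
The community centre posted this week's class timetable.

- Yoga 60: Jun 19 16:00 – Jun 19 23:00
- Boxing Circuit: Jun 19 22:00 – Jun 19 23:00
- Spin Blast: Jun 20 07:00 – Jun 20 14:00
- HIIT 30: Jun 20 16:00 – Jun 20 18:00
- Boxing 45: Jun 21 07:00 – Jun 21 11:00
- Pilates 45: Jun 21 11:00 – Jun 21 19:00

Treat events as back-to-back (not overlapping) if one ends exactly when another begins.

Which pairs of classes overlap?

Boxing Circuit & Yoga 60

Sorted by start: Yoga 60, Boxing Circuit, Spin Blast, HIIT 30, Boxing 45, Pilates 45.
Boxing Circuit starts before Yoga 60 ends → Yoga 60 and Boxing Circuit overlap.
Spin Blast starts after Yoga 60 ends, so Yoga 60 has no further overlaps.
Spin Blast starts after Boxing Circuit ends, so Boxing Circuit has no further overlaps.
HIIT 30 starts after Spin Blast ends, so Spin Blast has no further overlaps.
Boxing 45 starts after HIIT 30 ends, so HIIT 30 has no further overlaps.
Pilates 45 starts exactly when Boxing 45 ends (back-to-back, no overlap).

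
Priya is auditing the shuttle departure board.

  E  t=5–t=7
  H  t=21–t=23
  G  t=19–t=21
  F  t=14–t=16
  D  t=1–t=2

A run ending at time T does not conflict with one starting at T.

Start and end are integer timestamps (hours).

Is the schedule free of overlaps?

Yes

Sorted by start: D, E, F, G, H.
E starts after D ends — done with D.
F starts after E ends — done with E.
G starts after F ends — done with F.
H starts exactly when G ends (back-to-back, no overlap).
Every pair is clear; the schedule has no overlaps.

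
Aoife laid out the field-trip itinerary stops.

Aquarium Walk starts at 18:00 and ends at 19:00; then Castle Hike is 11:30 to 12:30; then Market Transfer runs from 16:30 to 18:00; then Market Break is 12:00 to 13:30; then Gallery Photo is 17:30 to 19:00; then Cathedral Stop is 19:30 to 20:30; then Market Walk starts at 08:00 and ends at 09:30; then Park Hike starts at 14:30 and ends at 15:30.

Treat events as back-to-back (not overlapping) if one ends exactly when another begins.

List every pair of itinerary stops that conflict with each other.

Aquarium Walk & Gallery Photo, Castle Hike & Market Break, Gallery Photo & Market Transfer

Check each pair: they overlap iff neither finishes before the other starts.
Sorted by start: Market Walk, Castle Hike, Market Break, Park Hike, Market Transfer, Gallery Photo, Aquarium Walk, Cathedral Stop.
Castle Hike starts after Market Walk ends — done with Market Walk.
Market Break starts before Castle Hike ends → Castle Hike and Market Break overlap.
Park Hike starts after Castle Hike ends — done with Castle Hike.
Park Hike starts after Market Break ends — done with Market Break.
Market Transfer starts after Park Hike ends — done with Park Hike.
Gallery Photo starts before Market Transfer ends → Market Transfer and Gallery Photo overlap.
Aquarium Walk starts exactly when Market Transfer ends (back-to-back, no overlap) — done with Market Transfer.
Aquarium Walk starts before Gallery Photo ends → Gallery Photo and Aquarium Walk overlap.
Cathedral Stop starts after Gallery Photo ends.
Cathedral Stop starts after Aquarium Walk ends.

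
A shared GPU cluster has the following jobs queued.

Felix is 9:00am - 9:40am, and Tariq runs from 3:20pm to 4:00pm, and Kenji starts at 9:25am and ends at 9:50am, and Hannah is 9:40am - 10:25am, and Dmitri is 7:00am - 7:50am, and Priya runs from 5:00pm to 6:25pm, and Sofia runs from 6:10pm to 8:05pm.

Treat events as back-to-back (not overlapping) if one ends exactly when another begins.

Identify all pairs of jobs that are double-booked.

Check each pair: they overlap iff neither finishes before the other starts.
Sorted by start: Dmitri, Felix, Kenji, Hannah, Tariq, Priya, Sofia.
Felix starts after Dmitri ends, so nothing later overlaps Dmitri either.
Kenji starts before Felix ends → Felix and Kenji overlap.
Hannah starts exactly when Felix ends (back-to-back, no overlap), so nothing later overlaps Felix either.
Hannah starts before Kenji ends → Kenji and Hannah overlap.
Tariq starts after Kenji ends, so nothing later overlaps Kenji either.
Tariq starts after Hannah ends, so nothing later overlaps Hannah either.
Priya starts after Tariq ends, so nothing later overlaps Tariq either.
Sofia starts before Priya ends → Priya and Sofia overlap.

Felix & Kenji, Hannah & Kenji, Priya & Sofia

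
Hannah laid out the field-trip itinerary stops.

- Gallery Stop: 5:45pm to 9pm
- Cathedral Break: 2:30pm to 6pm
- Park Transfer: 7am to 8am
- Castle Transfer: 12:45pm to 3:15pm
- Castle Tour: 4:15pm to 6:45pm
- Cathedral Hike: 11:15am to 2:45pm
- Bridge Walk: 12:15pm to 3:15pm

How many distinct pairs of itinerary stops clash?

Sorted by start: Park Transfer, Cathedral Hike, Bridge Walk, Castle Transfer, Cathedral Break, Castle Tour, Gallery Stop.
Cathedral Hike starts after Park Transfer ends, so nothing later overlaps Park Transfer either.
Bridge Walk starts before Cathedral Hike ends → Cathedral Hike and Bridge Walk overlap.
Castle Transfer starts before Cathedral Hike ends → Cathedral Hike and Castle Transfer overlap.
Cathedral Break starts before Cathedral Hike ends → Cathedral Hike and Cathedral Break overlap.
Castle Tour starts after Cathedral Hike ends, so nothing later overlaps Cathedral Hike either.
Castle Transfer starts before Bridge Walk ends → Bridge Walk and Castle Transfer overlap.
Cathedral Break starts before Bridge Walk ends → Bridge Walk and Cathedral Break overlap.
Castle Tour starts after Bridge Walk ends, so nothing later overlaps Bridge Walk either.
Cathedral Break starts before Castle Transfer ends → Castle Transfer and Cathedral Break overlap.
Castle Tour starts after Castle Transfer ends, so nothing later overlaps Castle Transfer either.
Castle Tour starts before Cathedral Break ends → Cathedral Break and Castle Tour overlap.
Gallery Stop starts before Cathedral Break ends → Cathedral Break and Gallery Stop overlap.
Gallery Stop starts before Castle Tour ends → Castle Tour and Gallery Stop overlap.
Overlapping pairs: Bridge Walk & Castle Transfer, Bridge Walk & Cathedral Break, Bridge Walk & Cathedral Hike, Castle Tour & Cathedral Break, Castle Tour & Gallery Stop, Castle Transfer & Cathedral Break, Castle Transfer & Cathedral Hike, Cathedral Break & Cathedral Hike, Cathedral Break & Gallery Stop — 9 in total.

9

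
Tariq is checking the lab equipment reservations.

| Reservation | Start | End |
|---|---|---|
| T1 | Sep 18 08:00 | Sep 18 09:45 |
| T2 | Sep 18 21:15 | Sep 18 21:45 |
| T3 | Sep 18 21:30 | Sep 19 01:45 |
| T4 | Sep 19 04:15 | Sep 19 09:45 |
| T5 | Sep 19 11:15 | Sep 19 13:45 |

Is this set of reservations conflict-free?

No

Sorted by start: T1, T2, T3, T4, T5.
T2 starts after T1 ends; T1 is clear from here.
T3 starts before T2 ends → T2 and T3 overlap.
That's a conflict, so the schedule is not conflict-free.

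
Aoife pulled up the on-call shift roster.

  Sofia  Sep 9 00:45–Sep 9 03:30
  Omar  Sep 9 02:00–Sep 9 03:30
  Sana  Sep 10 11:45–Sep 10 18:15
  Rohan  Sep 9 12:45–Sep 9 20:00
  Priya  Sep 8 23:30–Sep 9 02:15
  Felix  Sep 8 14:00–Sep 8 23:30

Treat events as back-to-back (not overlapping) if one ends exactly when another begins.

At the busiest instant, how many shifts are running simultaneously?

Sort all start/end points and keep a running count:
Sep 8 14:00 start Felix → 1
Sep 8 23:30 end Felix → 0
Sep 8 23:30 start Priya → 1
Sep 9 00:45 start Sofia → 2
Sep 9 02:00 start Omar → 3
Sep 9 02:15 end Priya → 2
Sep 9 03:30 end Omar → 1
Sep 9 03:30 end Sofia → 0
Sep 9 12:45 start Rohan → 1
Sep 9 20:00 end Rohan → 0
Sep 10 11:45 start Sana → 1
Sep 10 18:15 end Sana → 0
Peak is 3, at Sep 9 02:00 (Omar, Priya, Sofia).

3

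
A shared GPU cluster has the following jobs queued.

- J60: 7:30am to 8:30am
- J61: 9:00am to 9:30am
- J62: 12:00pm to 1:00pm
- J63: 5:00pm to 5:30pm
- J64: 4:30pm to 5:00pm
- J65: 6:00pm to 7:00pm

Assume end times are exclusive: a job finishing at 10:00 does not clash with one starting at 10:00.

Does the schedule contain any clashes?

Two intervals overlap when each starts before the other ends.
Sorted by start: J60, J61, J62, J64, J63, J65.
J61 starts after J60 ends — done with J60.
J62 starts after J61 ends — done with J61.
J64 starts after J62 ends — done with J62.
J63 starts exactly when J64 ends (back-to-back, no overlap) — done with J64.
J65 starts after J63 ends.
Every pair is clear; the schedule has no overlaps.

No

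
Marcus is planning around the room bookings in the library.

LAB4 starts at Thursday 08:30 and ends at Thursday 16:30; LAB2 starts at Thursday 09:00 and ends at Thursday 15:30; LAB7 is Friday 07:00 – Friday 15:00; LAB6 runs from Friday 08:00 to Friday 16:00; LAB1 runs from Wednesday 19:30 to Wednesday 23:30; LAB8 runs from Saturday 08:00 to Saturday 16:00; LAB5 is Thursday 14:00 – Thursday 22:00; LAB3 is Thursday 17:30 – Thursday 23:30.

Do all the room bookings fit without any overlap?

Sorted by start: LAB1, LAB4, LAB2, LAB5, LAB3, LAB7, LAB6, LAB8.
LAB4 starts after LAB1 ends, so LAB1 has no further overlaps.
LAB2 starts before LAB4 ends → LAB4 and LAB2 overlap.
That's a conflict, so the schedule is not conflict-free.

No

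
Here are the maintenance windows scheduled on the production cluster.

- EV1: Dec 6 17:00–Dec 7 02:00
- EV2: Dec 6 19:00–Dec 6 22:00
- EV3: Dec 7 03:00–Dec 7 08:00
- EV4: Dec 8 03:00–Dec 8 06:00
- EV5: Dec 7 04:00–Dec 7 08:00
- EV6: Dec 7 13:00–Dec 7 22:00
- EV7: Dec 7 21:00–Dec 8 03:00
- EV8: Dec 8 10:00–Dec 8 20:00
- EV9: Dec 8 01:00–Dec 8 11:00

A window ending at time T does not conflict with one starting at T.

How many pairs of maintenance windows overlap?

Sorted by start: EV1, EV2, EV3, EV5, EV6, EV7, EV9, EV4, EV8.
EV2 starts before EV1 ends → EV1 and EV2 overlap.
EV3 starts after EV1 ends — done with EV1.
EV3 starts after EV2 ends — done with EV2.
EV5 starts before EV3 ends → EV3 and EV5 overlap.
EV6 starts after EV3 ends — done with EV3.
EV6 starts after EV5 ends — done with EV5.
EV7 starts before EV6 ends → EV6 and EV7 overlap.
EV9 starts after EV6 ends — done with EV6.
EV9 starts before EV7 ends → EV7 and EV9 overlap.
EV4 starts exactly when EV7 ends (back-to-back, no overlap) — done with EV7.
EV4 starts before EV9 ends → EV9 and EV4 overlap.
EV8 starts before EV9 ends → EV9 and EV8 overlap.
EV8 starts after EV4 ends.
Overlapping pairs: EV1 & EV2, EV3 & EV5, EV4 & EV9, EV6 & EV7, EV7 & EV9, EV8 & EV9 — 6 in total.

6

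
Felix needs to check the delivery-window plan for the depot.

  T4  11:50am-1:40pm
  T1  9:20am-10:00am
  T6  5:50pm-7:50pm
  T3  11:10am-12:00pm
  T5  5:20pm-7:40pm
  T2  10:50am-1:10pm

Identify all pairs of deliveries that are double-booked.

T2 & T3, T2 & T4, T3 & T4, T5 & T6

Sorted by start: T1, T2, T3, T4, T5, T6.
T2 starts after T1 ends, so T1 has no further overlaps.
T3 starts before T2 ends → T2 and T3 overlap.
T4 starts before T2 ends → T2 and T4 overlap.
T5 starts after T2 ends, so T2 has no further overlaps.
T4 starts before T3 ends → T3 and T4 overlap.
T5 starts after T3 ends, so T3 has no further overlaps.
T5 starts after T4 ends, so T4 has no further overlaps.
T6 starts before T5 ends → T5 and T6 overlap.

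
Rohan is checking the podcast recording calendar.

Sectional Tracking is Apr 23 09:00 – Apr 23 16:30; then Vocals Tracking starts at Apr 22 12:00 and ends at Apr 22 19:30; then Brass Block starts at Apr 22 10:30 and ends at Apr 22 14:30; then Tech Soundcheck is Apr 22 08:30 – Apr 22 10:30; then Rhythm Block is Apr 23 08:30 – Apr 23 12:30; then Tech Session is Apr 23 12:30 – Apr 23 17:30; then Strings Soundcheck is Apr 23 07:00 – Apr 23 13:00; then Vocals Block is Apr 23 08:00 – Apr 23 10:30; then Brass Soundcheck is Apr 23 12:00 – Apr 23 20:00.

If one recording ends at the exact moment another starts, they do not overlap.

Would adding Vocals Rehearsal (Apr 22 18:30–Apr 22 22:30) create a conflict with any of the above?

Yes — it overlaps Vocals Tracking

Tech Soundcheck: ends Apr 22 10:30 at or before Vocals Rehearsal starts Apr 22 18:30 → clear.
Brass Block: ends Apr 22 14:30 at or before Vocals Rehearsal starts Apr 22 18:30 → clear.
Vocals Tracking: starts Apr 22 12:00 before Vocals Rehearsal ends Apr 22 22:30, and ends Apr 22 19:30 after Vocals Rehearsal starts Apr 22 18:30 → overlap.
Strings Soundcheck: starts Apr 23 07:00 at or after Vocals Rehearsal ends Apr 22 22:30 → clear.
Vocals Block: starts Apr 23 08:00 at or after Vocals Rehearsal ends Apr 22 22:30 → clear.
Rhythm Block: starts Apr 23 08:30 at or after Vocals Rehearsal ends Apr 22 22:30 → clear.
Sectional Tracking: starts Apr 23 09:00 at or after Vocals Rehearsal ends Apr 22 22:30 → clear.
Brass Soundcheck: starts Apr 23 12:00 at or after Vocals Rehearsal ends Apr 22 22:30 → clear.
Tech Session: starts Apr 23 12:30 at or after Vocals Rehearsal ends Apr 22 22:30 → clear.
Vocals Rehearsal overlaps Vocals Tracking.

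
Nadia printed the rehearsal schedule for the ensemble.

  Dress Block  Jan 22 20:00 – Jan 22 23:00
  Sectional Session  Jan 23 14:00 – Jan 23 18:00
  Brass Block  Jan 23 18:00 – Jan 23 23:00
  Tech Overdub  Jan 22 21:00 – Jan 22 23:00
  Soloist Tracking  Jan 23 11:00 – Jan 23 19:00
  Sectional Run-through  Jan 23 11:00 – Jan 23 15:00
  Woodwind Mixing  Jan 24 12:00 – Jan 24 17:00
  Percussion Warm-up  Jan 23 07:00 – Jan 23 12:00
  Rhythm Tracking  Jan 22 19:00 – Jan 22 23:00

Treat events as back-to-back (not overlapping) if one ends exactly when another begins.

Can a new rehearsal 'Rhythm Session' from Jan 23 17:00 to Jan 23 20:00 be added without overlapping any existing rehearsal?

No — it overlaps Brass Block, Sectional Session, Soloist Tracking

Rhythm Tracking: ends Jan 22 23:00 at or before Rhythm Session starts Jan 23 17:00 → clear.
Dress Block: ends Jan 22 23:00 at or before Rhythm Session starts Jan 23 17:00 → clear.
Tech Overdub: ends Jan 22 23:00 at or before Rhythm Session starts Jan 23 17:00 → clear.
Percussion Warm-up: ends Jan 23 12:00 at or before Rhythm Session starts Jan 23 17:00 → clear.
Sectional Run-through: ends Jan 23 15:00 at or before Rhythm Session starts Jan 23 17:00 → clear.
Soloist Tracking: starts Jan 23 11:00 before Rhythm Session ends Jan 23 20:00, and ends Jan 23 19:00 after Rhythm Session starts Jan 23 17:00 → overlap.
Sectional Session: starts Jan 23 14:00 before Rhythm Session ends Jan 23 20:00, and ends Jan 23 18:00 after Rhythm Session starts Jan 23 17:00 → overlap.
Brass Block: starts Jan 23 18:00 before Rhythm Session ends Jan 23 20:00, and ends Jan 23 23:00 after Rhythm Session starts Jan 23 17:00 → overlap.
Woodwind Mixing: starts Jan 24 12:00 at or after Rhythm Session ends Jan 23 20:00 → clear.
Rhythm Session overlaps Soloist Tracking, Sectional Session, Brass Block.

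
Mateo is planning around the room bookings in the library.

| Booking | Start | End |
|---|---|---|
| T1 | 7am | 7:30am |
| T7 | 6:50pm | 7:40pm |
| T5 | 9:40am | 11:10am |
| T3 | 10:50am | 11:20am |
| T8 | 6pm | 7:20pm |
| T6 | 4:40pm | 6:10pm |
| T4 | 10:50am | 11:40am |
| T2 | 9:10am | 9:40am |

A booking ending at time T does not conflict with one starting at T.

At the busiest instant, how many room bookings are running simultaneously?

3

Sort all start/end points and keep a running count:
7am start T1 → 1
7:30am end T1 → 0
9:10am start T2 → 1
9:40am end T2 → 0
9:40am start T5 → 1
10:50am start T3 → 2
10:50am start T4 → 3
11:10am end T5 → 2
11:20am end T3 → 1
11:40am end T4 → 0
4:40pm start T6 → 1
6pm start T8 → 2
6:10pm end T6 → 1
6:50pm start T7 → 2
7:20pm end T8 → 1
7:40pm end T7 → 0
Peak is 3, at 10:50am (T3, T4, T5).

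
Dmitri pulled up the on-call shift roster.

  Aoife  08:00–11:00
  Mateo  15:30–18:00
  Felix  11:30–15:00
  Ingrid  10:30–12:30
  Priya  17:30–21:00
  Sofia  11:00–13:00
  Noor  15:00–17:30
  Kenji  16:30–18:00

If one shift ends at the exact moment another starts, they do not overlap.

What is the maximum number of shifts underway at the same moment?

3

Walk through starts and ends in time order (an end at T is processed before a start at T):
08:00 start Aoife → 1
10:30 start Ingrid → 2
11:00 end Aoife → 1
11:00 start Sofia → 2
11:30 start Felix → 3
12:30 end Ingrid → 2
13:00 end Sofia → 1
15:00 end Felix → 0
15:00 start Noor → 1
15:30 start Mateo → 2
16:30 start Kenji → 3
17:30 end Noor → 2
17:30 start Priya → 3
18:00 end Kenji → 2
18:00 end Mateo → 1
21:00 end Priya → 0
Peak is 3, at 11:30 (Felix, Ingrid, Sofia).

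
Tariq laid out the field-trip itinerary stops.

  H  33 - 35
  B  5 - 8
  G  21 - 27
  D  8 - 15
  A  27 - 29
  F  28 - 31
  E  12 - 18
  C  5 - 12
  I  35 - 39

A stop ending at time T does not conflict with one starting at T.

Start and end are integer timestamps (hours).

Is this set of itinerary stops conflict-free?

Sorted by start: B, C, D, E, G, A, F, H, I.
C starts before B ends → B and C overlap.
That's a conflict, so the schedule is not conflict-free.

No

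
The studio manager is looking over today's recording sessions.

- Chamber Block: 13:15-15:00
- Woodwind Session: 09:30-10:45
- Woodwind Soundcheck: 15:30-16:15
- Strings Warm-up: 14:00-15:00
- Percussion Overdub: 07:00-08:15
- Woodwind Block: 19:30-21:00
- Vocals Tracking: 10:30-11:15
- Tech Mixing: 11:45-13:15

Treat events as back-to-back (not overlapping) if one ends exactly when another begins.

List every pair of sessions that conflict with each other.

Sorted by start: Percussion Overdub, Woodwind Session, Vocals Tracking, Tech Mixing, Chamber Block, Strings Warm-up, Woodwind Soundcheck, Woodwind Block.
Woodwind Session starts after Percussion Overdub ends; Percussion Overdub is clear from here.
Vocals Tracking starts before Woodwind Session ends → Woodwind Session and Vocals Tracking overlap.
Tech Mixing starts after Woodwind Session ends; Woodwind Session is clear from here.
Tech Mixing starts after Vocals Tracking ends; Vocals Tracking is clear from here.
Chamber Block starts exactly when Tech Mixing ends (back-to-back, no overlap); Tech Mixing is clear from here.
Strings Warm-up starts before Chamber Block ends → Chamber Block and Strings Warm-up overlap.
Woodwind Soundcheck starts after Chamber Block ends; Chamber Block is clear from here.
Woodwind Soundcheck starts after Strings Warm-up ends; Strings Warm-up is clear from here.
Woodwind Block starts after Woodwind Soundcheck ends.

Chamber Block & Strings Warm-up, Vocals Tracking & Woodwind Session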